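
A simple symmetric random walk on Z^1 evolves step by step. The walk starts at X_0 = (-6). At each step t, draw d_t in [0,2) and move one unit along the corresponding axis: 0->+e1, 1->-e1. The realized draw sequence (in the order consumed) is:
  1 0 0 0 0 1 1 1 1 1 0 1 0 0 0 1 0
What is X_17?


t=0: X=(-6), d=1 → -e1, X_1=(-7)
t=1: X=(-7), d=0 → +e1, X_2=(-6)
t=2: X=(-6), d=0 → +e1, X_3=(-5)
t=3: X=(-5), d=0 → +e1, X_4=(-4)
t=4: X=(-4), d=0 → +e1, X_5=(-3)
t=5: X=(-3), d=1 → -e1, X_6=(-4)
t=6: X=(-4), d=1 → -e1, X_7=(-5)
t=7: X=(-5), d=1 → -e1, X_8=(-6)
t=8: X=(-6), d=1 → -e1, X_9=(-7)
t=9: X=(-7), d=1 → -e1, X_10=(-8)
t=10: X=(-8), d=0 → +e1, X_11=(-7)
t=11: X=(-7), d=1 → -e1, X_12=(-8)
t=12: X=(-8), d=0 → +e1, X_13=(-7)
t=13: X=(-7), d=0 → +e1, X_14=(-6)
t=14: X=(-6), d=0 → +e1, X_15=(-5)
t=15: X=(-5), d=1 → -e1, X_16=(-6)
t=16: X=(-6), d=0 → +e1, X_17=(-5)

(-5)


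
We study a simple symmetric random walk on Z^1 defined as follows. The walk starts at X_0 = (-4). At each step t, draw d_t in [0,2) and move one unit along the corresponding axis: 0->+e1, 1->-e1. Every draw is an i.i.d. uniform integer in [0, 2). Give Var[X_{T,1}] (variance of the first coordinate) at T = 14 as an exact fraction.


14

Outcome values over d=0..1: [1, -1]
Σy = 0, Σy² = 2, M = 2
μ = 0/2 = 0,  σ² = 2/2 − (0)² = 1
Independent increments: Var[X_14] = 14·σ² = 14·(1) = 14


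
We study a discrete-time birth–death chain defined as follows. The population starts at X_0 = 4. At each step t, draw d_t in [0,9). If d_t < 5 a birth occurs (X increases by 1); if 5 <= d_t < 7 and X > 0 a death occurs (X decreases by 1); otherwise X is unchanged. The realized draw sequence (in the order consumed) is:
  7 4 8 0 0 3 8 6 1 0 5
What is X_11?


t=0: X=4, d=7 → hold, X_1=4
t=1: X=4, d=4 → birth, X_2=5
t=2: X=5, d=8 → hold, X_3=5
t=3: X=5, d=0 → birth, X_4=6
t=4: X=6, d=0 → birth, X_5=7
t=5: X=7, d=3 → birth, X_6=8
t=6: X=8, d=8 → hold, X_7=8
t=7: X=8, d=6 → death, X_8=7
t=8: X=7, d=1 → birth, X_9=8
t=9: X=8, d=0 → birth, X_10=9
t=10: X=9, d=5 → death, X_11=8

8


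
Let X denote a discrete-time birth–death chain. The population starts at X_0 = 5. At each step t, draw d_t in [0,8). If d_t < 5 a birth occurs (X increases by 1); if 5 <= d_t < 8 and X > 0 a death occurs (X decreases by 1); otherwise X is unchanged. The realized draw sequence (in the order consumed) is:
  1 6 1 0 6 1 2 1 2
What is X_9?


10

t=0: X=5, d=1 → birth, X_1=6
t=1: X=6, d=6 → death, X_2=5
t=2: X=5, d=1 → birth, X_3=6
t=3: X=6, d=0 → birth, X_4=7
t=4: X=7, d=6 → death, X_5=6
t=5: X=6, d=1 → birth, X_6=7
t=6: X=7, d=2 → birth, X_7=8
t=7: X=8, d=1 → birth, X_8=9
t=8: X=9, d=2 → birth, X_9=10


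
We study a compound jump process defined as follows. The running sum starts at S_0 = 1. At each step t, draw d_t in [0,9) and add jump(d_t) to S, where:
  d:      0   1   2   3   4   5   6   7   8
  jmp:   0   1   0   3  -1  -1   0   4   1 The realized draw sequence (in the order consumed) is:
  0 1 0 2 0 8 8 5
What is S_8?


3

t=0: S=1, d=0, jump=0, S_1=1
t=1: S=1, d=1, jump=1, S_2=2
t=2: S=2, d=0, jump=0, S_3=2
t=3: S=2, d=2, jump=0, S_4=2
t=4: S=2, d=0, jump=0, S_5=2
t=5: S=2, d=8, jump=1, S_6=3
t=6: S=3, d=8, jump=1, S_7=4
t=7: S=4, d=5, jump=-1, S_8=3


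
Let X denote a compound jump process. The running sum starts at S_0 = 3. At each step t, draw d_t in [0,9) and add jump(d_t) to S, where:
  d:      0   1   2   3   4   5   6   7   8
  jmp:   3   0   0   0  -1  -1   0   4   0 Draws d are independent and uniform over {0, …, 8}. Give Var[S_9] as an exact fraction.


Outcome values over d=0..8: [3, 0, 0, 0, -1, -1, 0, 4, 0]
Σy = 5, Σy² = 27, M = 9
μ = 5/9 = 5/9,  σ² = 27/9 − (5/9)² = 218/81
Independent increments: Var[S_9] = 9·σ² = 9·(218/81) = 218/9

218/9


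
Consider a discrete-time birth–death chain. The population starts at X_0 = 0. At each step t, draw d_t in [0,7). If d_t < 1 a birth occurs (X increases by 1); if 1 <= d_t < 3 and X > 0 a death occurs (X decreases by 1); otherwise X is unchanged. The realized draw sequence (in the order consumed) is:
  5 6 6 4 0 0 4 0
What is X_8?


3

t=0: X=0, d=5 → hold, X_1=0
t=1: X=0, d=6 → hold, X_2=0
t=2: X=0, d=6 → hold, X_3=0
t=3: X=0, d=4 → hold, X_4=0
t=4: X=0, d=0 → birth, X_5=1
t=5: X=1, d=0 → birth, X_6=2
t=6: X=2, d=4 → hold, X_7=2
t=7: X=2, d=0 → birth, X_8=3


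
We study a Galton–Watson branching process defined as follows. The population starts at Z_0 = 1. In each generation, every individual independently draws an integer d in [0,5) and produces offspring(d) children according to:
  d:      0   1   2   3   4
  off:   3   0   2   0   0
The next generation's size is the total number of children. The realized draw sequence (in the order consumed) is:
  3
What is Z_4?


0

gen 0: Z_0=1, draws=[3], offspring=[0], Z_1=0
gen 1: Z_1=0, draws=[], offspring=[], Z_2=0
gen 2: Z_2=0, draws=[], offspring=[], Z_3=0
gen 3: Z_3=0, draws=[], offspring=[], Z_4=0


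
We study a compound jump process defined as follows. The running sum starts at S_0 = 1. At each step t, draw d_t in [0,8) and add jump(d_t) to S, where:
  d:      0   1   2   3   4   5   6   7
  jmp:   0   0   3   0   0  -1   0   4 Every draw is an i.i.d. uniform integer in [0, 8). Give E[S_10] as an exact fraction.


17/2

Outcome values over d=0..7: [0, 0, 3, 0, 0, -1, 0, 4]
Σy = 6, Σy² = 26, M = 8
μ = 6/8 = 3/4,  σ² = 26/8 − (3/4)² = 43/16
E[S_10] = 1 + 10·(3/4) = 17/2


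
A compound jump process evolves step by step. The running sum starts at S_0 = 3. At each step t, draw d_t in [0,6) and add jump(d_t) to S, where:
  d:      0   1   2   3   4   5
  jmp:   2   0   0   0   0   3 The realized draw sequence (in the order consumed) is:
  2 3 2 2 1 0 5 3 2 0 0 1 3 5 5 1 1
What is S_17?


t=0: S=3, d=2, jump=0, S_1=3
t=1: S=3, d=3, jump=0, S_2=3
t=2: S=3, d=2, jump=0, S_3=3
t=3: S=3, d=2, jump=0, S_4=3
t=4: S=3, d=1, jump=0, S_5=3
t=5: S=3, d=0, jump=2, S_6=5
t=6: S=5, d=5, jump=3, S_7=8
t=7: S=8, d=3, jump=0, S_8=8
t=8: S=8, d=2, jump=0, S_9=8
t=9: S=8, d=0, jump=2, S_10=10
t=10: S=10, d=0, jump=2, S_11=12
t=11: S=12, d=1, jump=0, S_12=12
t=12: S=12, d=3, jump=0, S_13=12
t=13: S=12, d=5, jump=3, S_14=15
t=14: S=15, d=5, jump=3, S_15=18
t=15: S=18, d=1, jump=0, S_16=18
t=16: S=18, d=1, jump=0, S_17=18

18


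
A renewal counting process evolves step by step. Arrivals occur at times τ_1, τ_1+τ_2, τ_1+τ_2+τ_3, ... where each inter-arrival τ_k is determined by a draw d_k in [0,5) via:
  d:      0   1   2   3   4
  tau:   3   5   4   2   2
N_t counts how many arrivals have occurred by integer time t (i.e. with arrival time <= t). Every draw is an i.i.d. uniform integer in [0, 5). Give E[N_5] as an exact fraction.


Inter-arrival values over d=0..4: [3, 5, 4, 2, 2]
Each d has probability 1/5, so the pmf of τ is: f(2) = 2/5, f(3) = 1/5, f(4) = 1/5, f(5) = 1/5
Renewal equation for m(n) = E[N_n]: condition on τ_1 = k (if k <= n, one arrival plus a fresh copy on the remaining n−k steps): m(n) = F(n) + Σ_{k<=n} f(k)·m(n−k), where F(n) = P(τ <= n) and m(0) = 0
m(1) = F(1) = 0
m(2) = F(2) = 2/5
m(3) = F(3) = 3/5
m(4) = F(4) + f(2)·m(2) = 4/5 + 2/5·2/5 = 24/25
m(5) = F(5) + f(2)·m(3) + f(3)·m(2) = 1 + 2/5·3/5 + 1/5·2/5 = 33/25
E[N_5] = m(5) = 33/25

33/25


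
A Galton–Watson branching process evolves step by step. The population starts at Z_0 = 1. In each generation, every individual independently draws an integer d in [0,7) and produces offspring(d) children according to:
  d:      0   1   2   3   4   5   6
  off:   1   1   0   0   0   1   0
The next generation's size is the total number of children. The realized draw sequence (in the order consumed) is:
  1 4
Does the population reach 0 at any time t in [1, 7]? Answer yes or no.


gen 0: Z_0=1, draws=[1], offspring=[1], Z_1=1
gen 1: Z_1=1, draws=[4], offspring=[0], Z_2=0
gen 2: Z_2=0, draws=[], offspring=[], Z_3=0
gen 3: Z_3=0, draws=[], offspring=[], Z_4=0
gen 4: Z_4=0, draws=[], offspring=[], Z_5=0
gen 5: Z_5=0, draws=[], offspring=[], Z_6=0
gen 6: Z_6=0, draws=[], offspring=[], Z_7=0

yes


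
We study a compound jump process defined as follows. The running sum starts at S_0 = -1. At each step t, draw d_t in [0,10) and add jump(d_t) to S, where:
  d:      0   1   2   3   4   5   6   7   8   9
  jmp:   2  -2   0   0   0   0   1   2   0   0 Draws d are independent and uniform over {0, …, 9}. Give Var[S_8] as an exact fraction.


Outcome values over d=0..9: [2, -2, 0, 0, 0, 0, 1, 2, 0, 0]
Σy = 3, Σy² = 13, M = 10
μ = 3/10 = 3/10,  σ² = 13/10 − (3/10)² = 121/100
Independent increments: Var[S_8] = 8·σ² = 8·(121/100) = 242/25

242/25


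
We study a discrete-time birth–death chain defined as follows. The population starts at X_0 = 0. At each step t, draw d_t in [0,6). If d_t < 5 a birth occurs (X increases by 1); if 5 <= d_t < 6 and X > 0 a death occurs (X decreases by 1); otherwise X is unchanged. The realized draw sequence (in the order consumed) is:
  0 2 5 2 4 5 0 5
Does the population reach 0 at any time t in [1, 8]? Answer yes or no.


no

t=0: X=0, d=0 → birth, X_1=1
t=1: X=1, d=2 → birth, X_2=2
t=2: X=2, d=5 → death, X_3=1
t=3: X=1, d=2 → birth, X_4=2
t=4: X=2, d=4 → birth, X_5=3
t=5: X=3, d=5 → death, X_6=2
t=6: X=2, d=0 → birth, X_7=3
t=7: X=3, d=5 → death, X_8=2


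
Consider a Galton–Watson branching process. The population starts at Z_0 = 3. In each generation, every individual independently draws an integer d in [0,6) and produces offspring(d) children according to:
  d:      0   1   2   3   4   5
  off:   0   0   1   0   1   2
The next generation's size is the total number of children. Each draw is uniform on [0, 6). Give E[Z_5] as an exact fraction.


Outcome values over d=0..5: [0, 0, 1, 0, 1, 2]
Σy = 4, Σy² = 6, M = 6
μ = 4/6 = 2/3,  σ² = 6/6 − (2/3)² = 5/9
E[Z_0] = 3
E[Z_1] = 2/3·E[Z_0] = 2
E[Z_2] = 2/3·E[Z_1] = 4/3
E[Z_3] = 2/3·E[Z_2] = 8/9
E[Z_4] = 2/3·E[Z_3] = 16/27
E[Z_5] = 2/3·E[Z_4] = 32/81

32/81


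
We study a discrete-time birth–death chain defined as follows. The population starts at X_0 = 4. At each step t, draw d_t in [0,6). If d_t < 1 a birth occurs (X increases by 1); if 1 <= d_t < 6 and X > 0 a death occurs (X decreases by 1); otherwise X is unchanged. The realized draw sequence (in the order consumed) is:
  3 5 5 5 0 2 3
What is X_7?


0

t=0: X=4, d=3 → death, X_1=3
t=1: X=3, d=5 → death, X_2=2
t=2: X=2, d=5 → death, X_3=1
t=3: X=1, d=5 → death, X_4=0
t=4: X=0, d=0 → birth, X_5=1
t=5: X=1, d=2 → death, X_6=0
t=6: X=0, d=3 → hold, X_7=0


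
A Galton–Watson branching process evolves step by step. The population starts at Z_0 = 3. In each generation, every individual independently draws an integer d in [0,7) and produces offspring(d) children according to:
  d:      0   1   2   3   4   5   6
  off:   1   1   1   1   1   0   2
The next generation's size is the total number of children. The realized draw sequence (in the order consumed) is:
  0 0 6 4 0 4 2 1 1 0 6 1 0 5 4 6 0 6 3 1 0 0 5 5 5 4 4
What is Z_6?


gen 0: Z_0=3, draws=[0, 0, 6], offspring=[1, 1, 2], Z_1=4
gen 1: Z_1=4, draws=[4, 0, 4, 2], offspring=[1, 1, 1, 1], Z_2=4
gen 2: Z_2=4, draws=[1, 1, 0, 6], offspring=[1, 1, 1, 2], Z_3=5
gen 3: Z_3=5, draws=[1, 0, 5, 4, 6], offspring=[1, 1, 0, 1, 2], Z_4=5
gen 4: Z_4=5, draws=[0, 6, 3, 1, 0], offspring=[1, 2, 1, 1, 1], Z_5=6
gen 5: Z_5=6, draws=[0, 5, 5, 5, 4, 4], offspring=[1, 0, 0, 0, 1, 1], Z_6=3

3


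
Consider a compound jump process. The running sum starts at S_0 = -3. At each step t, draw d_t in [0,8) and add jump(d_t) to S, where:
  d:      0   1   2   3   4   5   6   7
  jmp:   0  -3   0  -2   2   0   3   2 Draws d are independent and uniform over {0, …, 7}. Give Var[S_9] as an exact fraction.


Outcome values over d=0..7: [0, -3, 0, -2, 2, 0, 3, 2]
Σy = 2, Σy² = 30, M = 8
μ = 2/8 = 1/4,  σ² = 30/8 − (1/4)² = 59/16
Independent increments: Var[S_9] = 9·σ² = 9·(59/16) = 531/16

531/16


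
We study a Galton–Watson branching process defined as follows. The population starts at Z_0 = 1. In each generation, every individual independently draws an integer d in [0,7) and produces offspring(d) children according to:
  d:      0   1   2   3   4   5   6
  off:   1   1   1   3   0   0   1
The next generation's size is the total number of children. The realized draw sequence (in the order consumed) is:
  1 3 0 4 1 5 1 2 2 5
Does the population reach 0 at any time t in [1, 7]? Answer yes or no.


gen 0: Z_0=1, draws=[1], offspring=[1], Z_1=1
gen 1: Z_1=1, draws=[3], offspring=[3], Z_2=3
gen 2: Z_2=3, draws=[0, 4, 1], offspring=[1, 0, 1], Z_3=2
gen 3: Z_3=2, draws=[5, 1], offspring=[0, 1], Z_4=1
gen 4: Z_4=1, draws=[2], offspring=[1], Z_5=1
gen 5: Z_5=1, draws=[2], offspring=[1], Z_6=1
gen 6: Z_6=1, draws=[5], offspring=[0], Z_7=0

yes


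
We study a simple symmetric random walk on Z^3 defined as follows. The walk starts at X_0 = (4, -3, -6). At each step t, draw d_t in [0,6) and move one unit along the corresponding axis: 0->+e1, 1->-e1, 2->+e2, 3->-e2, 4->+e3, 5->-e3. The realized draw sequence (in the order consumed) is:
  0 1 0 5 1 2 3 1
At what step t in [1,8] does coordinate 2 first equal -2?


6

t=0: X=(4, -3, -6), d=0 → +e1, X_1=(5, -3, -6)
t=1: X=(5, -3, -6), d=1 → -e1, X_2=(4, -3, -6)
t=2: X=(4, -3, -6), d=0 → +e1, X_3=(5, -3, -6)
t=3: X=(5, -3, -6), d=5 → -e3, X_4=(5, -3, -7)
t=4: X=(5, -3, -7), d=1 → -e1, X_5=(4, -3, -7)
t=5: X=(4, -3, -7), d=2 → +e2, X_6=(4, -2, -7)
t=6: X=(4, -2, -7), d=3 → -e2, X_7=(4, -3, -7)
t=7: X=(4, -3, -7), d=1 → -e1, X_8=(3, -3, -7)


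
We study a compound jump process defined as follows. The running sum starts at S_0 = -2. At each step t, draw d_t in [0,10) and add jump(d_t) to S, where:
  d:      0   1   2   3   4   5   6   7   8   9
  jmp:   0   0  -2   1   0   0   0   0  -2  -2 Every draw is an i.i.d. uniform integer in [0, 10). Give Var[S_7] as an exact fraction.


Outcome values over d=0..9: [0, 0, -2, 1, 0, 0, 0, 0, -2, -2]
Σy = -5, Σy² = 13, M = 10
μ = -5/10 = -1/2,  σ² = 13/10 − (-1/2)² = 21/20
Independent increments: Var[S_7] = 7·σ² = 7·(21/20) = 147/20

147/20


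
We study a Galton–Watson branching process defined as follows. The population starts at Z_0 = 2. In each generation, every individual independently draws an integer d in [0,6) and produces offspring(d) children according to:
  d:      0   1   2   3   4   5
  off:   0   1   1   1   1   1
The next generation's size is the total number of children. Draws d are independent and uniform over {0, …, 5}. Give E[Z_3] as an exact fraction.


Outcome values over d=0..5: [0, 1, 1, 1, 1, 1]
Σy = 5, Σy² = 5, M = 6
μ = 5/6 = 5/6,  σ² = 5/6 − (5/6)² = 5/36
E[Z_0] = 2
E[Z_1] = 5/6·E[Z_0] = 5/3
E[Z_2] = 5/6·E[Z_1] = 25/18
E[Z_3] = 5/6·E[Z_2] = 125/108

125/108


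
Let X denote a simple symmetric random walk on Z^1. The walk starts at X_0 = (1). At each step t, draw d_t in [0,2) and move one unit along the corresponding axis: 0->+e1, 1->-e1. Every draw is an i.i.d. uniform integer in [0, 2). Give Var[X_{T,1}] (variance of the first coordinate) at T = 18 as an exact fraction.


18

Outcome values over d=0..1: [1, -1]
Σy = 0, Σy² = 2, M = 2
μ = 0/2 = 0,  σ² = 2/2 − (0)² = 1
Independent increments: Var[X_18] = 18·σ² = 18·(1) = 18


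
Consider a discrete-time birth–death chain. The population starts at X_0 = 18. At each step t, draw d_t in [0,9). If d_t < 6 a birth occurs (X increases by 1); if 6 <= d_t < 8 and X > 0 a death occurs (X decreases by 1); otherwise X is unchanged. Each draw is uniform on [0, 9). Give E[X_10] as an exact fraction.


X can drop by at most 1 per step and X_0 = 18 > T = 10, so X_t >= 18 − t >= 8 > 0 for every t <= 10: the floor at 0 (the 'and X > 0' condition) never binds. Hence X_10 = X_0 + Σ_{t<10} Y_t with i.i.d. increments Y_t = y(d_t) ∈ {+1, −1, 0}.
Outcome values over d=0..8: [1, 1, 1, 1, 1, 1, -1, -1, 0]
Σy = 4, Σy² = 8, M = 9
μ = 4/9 = 4/9,  σ² = 8/9 − (4/9)² = 56/81
E[X_10] = 18 + 10·(4/9) = 202/9

202/9


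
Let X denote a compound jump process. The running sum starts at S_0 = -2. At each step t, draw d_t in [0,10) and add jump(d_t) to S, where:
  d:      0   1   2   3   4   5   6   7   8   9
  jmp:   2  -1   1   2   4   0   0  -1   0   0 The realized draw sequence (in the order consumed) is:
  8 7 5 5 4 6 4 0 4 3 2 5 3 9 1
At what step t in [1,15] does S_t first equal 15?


15

t=0: S=-2, d=8, jump=0, S_1=-2
t=1: S=-2, d=7, jump=-1, S_2=-3
t=2: S=-3, d=5, jump=0, S_3=-3
t=3: S=-3, d=5, jump=0, S_4=-3
t=4: S=-3, d=4, jump=4, S_5=1
t=5: S=1, d=6, jump=0, S_6=1
t=6: S=1, d=4, jump=4, S_7=5
t=7: S=5, d=0, jump=2, S_8=7
t=8: S=7, d=4, jump=4, S_9=11
t=9: S=11, d=3, jump=2, S_10=13
t=10: S=13, d=2, jump=1, S_11=14
t=11: S=14, d=5, jump=0, S_12=14
t=12: S=14, d=3, jump=2, S_13=16
t=13: S=16, d=9, jump=0, S_14=16
t=14: S=16, d=1, jump=-1, S_15=15


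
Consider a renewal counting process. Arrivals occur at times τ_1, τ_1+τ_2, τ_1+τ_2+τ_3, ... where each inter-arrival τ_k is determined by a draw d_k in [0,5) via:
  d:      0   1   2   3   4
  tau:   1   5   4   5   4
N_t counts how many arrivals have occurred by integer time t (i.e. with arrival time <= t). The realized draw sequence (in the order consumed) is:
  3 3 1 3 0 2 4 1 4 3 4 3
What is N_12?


draw d_1=3: τ_1=5, arrival time A_1=5
draw d_2=3: τ_2=5, arrival time A_2=10
draw d_3=1: τ_3=5, arrival time A_3=15
draw d_4=3: τ_4=5, arrival time A_4=20
draw d_5=0: τ_5=1, arrival time A_5=21
draw d_6=2: τ_6=4, arrival time A_6=25
draw d_7=4: τ_7=4, arrival time A_7=29
draw d_8=1: τ_8=5, arrival time A_8=34
draw d_9=4: τ_9=4, arrival time A_9=38
draw d_10=3: τ_10=5, arrival time A_10=43
draw d_11=4: τ_11=4, arrival time A_11=47
draw d_12=3: τ_12=5, arrival time A_12=52
N_t over t=0..12: 0:0 1:0 2:0 3:0 4:0 5:1 6:1 7:1 8:1 9:1 10:2 11:2 12:2

2


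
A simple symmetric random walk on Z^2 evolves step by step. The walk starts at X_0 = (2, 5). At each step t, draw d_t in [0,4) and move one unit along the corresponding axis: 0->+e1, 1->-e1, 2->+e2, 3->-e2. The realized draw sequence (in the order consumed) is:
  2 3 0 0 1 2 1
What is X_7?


(2, 6)

t=0: X=(2, 5), d=2 → +e2, X_1=(2, 6)
t=1: X=(2, 6), d=3 → -e2, X_2=(2, 5)
t=2: X=(2, 5), d=0 → +e1, X_3=(3, 5)
t=3: X=(3, 5), d=0 → +e1, X_4=(4, 5)
t=4: X=(4, 5), d=1 → -e1, X_5=(3, 5)
t=5: X=(3, 5), d=2 → +e2, X_6=(3, 6)
t=6: X=(3, 6), d=1 → -e1, X_7=(2, 6)


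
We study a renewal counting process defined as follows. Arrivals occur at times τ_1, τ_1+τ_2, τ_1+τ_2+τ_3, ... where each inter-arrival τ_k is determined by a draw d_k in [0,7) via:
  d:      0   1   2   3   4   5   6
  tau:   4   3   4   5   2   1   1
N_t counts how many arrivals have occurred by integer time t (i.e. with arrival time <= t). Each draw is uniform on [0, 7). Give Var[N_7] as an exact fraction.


607365811818/678223072849

Inter-arrival values over d=0..6: [4, 3, 4, 5, 2, 1, 1]
Each d has probability 1/7, so the pmf of τ is: f(1) = 2/7, f(2) = 1/7, f(3) = 1/7, f(4) = 2/7, f(5) = 1/7
Let p_n(j) = P(N_n = j), with p_0 = [1]. Condition on τ_1: p_n(0) = P(τ > n), and for j >= 1, p_n(j) = Σ_{k<=n} f(k)·p_{n−k}(j−1)
p_1 = [5/7, 2/7]  (j = 0..1)
p_2 = [4/7, 17/49, 4/49]  (j = 0..2)
p_3 = [3/7, 20/49, 48/343, 8/343]  (j = 0..3)
p_4 = [1/7, 29/49, 71/343, 124/2401, 16/2401]  (j = 0..4)
p_5 = [0, 26/49, 123/343, 218/2401, 304/16807, 32/16807]  (j = 0..5)
p_6 = [0, 17/49, 149/343, 421/2401, 88/2401, 720/117649, 64/117649]  (j = 0..6)
p_7 = [0, 11/49, 146/343, 88/343, 1296/16807, 1648/117649, 1664/823543, 128/823543]  (j = 0..7)
E[N_7] = Σ j·p_7(j) = 1842409/823543;  E[N_7²] = Σ j²·p_7(j) = 4859293/823543
Var[N_7] = 4859293/823543 − (1842409/823543)² = 607365811818/678223072849


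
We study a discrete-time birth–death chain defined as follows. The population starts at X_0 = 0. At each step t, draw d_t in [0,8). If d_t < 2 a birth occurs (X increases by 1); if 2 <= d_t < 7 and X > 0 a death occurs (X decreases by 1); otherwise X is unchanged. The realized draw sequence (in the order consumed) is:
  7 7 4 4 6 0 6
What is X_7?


t=0: X=0, d=7 → hold, X_1=0
t=1: X=0, d=7 → hold, X_2=0
t=2: X=0, d=4 → hold, X_3=0
t=3: X=0, d=4 → hold, X_4=0
t=4: X=0, d=6 → hold, X_5=0
t=5: X=0, d=0 → birth, X_6=1
t=6: X=1, d=6 → death, X_7=0

0


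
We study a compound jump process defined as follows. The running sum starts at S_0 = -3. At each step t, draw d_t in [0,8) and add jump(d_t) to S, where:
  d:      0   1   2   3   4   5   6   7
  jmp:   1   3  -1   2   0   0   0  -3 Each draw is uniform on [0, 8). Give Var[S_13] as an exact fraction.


Outcome values over d=0..7: [1, 3, -1, 2, 0, 0, 0, -3]
Σy = 2, Σy² = 24, M = 8
μ = 2/8 = 1/4,  σ² = 24/8 − (1/4)² = 47/16
Independent increments: Var[S_13] = 13·σ² = 13·(47/16) = 611/16

611/16


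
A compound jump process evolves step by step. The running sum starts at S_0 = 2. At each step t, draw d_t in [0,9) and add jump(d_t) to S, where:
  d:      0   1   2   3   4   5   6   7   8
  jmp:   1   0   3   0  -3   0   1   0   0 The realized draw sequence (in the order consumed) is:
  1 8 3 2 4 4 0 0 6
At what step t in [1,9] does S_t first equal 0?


7

t=0: S=2, d=1, jump=0, S_1=2
t=1: S=2, d=8, jump=0, S_2=2
t=2: S=2, d=3, jump=0, S_3=2
t=3: S=2, d=2, jump=3, S_4=5
t=4: S=5, d=4, jump=-3, S_5=2
t=5: S=2, d=4, jump=-3, S_6=-1
t=6: S=-1, d=0, jump=1, S_7=0
t=7: S=0, d=0, jump=1, S_8=1
t=8: S=1, d=6, jump=1, S_9=2


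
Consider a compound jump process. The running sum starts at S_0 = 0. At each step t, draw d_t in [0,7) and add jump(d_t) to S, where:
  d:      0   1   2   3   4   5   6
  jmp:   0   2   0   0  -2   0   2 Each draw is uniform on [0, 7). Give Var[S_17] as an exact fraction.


Outcome values over d=0..6: [0, 2, 0, 0, -2, 0, 2]
Σy = 2, Σy² = 12, M = 7
μ = 2/7 = 2/7,  σ² = 12/7 − (2/7)² = 80/49
Independent increments: Var[S_17] = 17·σ² = 17·(80/49) = 1360/49

1360/49


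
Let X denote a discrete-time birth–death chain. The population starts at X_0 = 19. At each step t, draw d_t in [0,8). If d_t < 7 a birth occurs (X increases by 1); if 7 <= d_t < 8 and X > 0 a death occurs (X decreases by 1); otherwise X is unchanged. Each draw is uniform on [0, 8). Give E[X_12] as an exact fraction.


28

X can drop by at most 1 per step and X_0 = 19 > T = 12, so X_t >= 19 − t >= 7 > 0 for every t <= 12: the floor at 0 (the 'and X > 0' condition) never binds. Hence X_12 = X_0 + Σ_{t<12} Y_t with i.i.d. increments Y_t = y(d_t) ∈ {+1, −1, 0}.
Outcome values over d=0..7: [1, 1, 1, 1, 1, 1, 1, -1]
Σy = 6, Σy² = 8, M = 8
μ = 6/8 = 3/4,  σ² = 8/8 − (3/4)² = 7/16
E[X_12] = 19 + 12·(3/4) = 28


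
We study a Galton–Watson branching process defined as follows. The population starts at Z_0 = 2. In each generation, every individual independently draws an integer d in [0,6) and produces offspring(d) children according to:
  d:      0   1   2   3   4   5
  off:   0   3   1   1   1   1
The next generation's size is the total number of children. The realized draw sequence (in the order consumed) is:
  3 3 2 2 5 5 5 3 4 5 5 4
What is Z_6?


2

gen 0: Z_0=2, draws=[3, 3], offspring=[1, 1], Z_1=2
gen 1: Z_1=2, draws=[2, 2], offspring=[1, 1], Z_2=2
gen 2: Z_2=2, draws=[5, 5], offspring=[1, 1], Z_3=2
gen 3: Z_3=2, draws=[5, 3], offspring=[1, 1], Z_4=2
gen 4: Z_4=2, draws=[4, 5], offspring=[1, 1], Z_5=2
gen 5: Z_5=2, draws=[5, 4], offspring=[1, 1], Z_6=2


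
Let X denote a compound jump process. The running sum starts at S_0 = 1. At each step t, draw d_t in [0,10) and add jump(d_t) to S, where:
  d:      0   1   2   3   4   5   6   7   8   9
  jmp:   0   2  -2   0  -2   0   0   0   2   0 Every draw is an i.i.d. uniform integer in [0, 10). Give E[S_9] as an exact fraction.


Outcome values over d=0..9: [0, 2, -2, 0, -2, 0, 0, 0, 2, 0]
Σy = 0, Σy² = 16, M = 10
μ = 0/10 = 0,  σ² = 16/10 − (0)² = 8/5
E[S_9] = 1 + 9·(0) = 1

1


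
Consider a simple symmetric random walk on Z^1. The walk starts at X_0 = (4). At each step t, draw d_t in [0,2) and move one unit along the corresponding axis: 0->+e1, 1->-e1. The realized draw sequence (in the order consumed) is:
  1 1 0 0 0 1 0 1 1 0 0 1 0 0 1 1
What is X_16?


(4)

t=0: X=(4), d=1 → -e1, X_1=(3)
t=1: X=(3), d=1 → -e1, X_2=(2)
t=2: X=(2), d=0 → +e1, X_3=(3)
t=3: X=(3), d=0 → +e1, X_4=(4)
t=4: X=(4), d=0 → +e1, X_5=(5)
t=5: X=(5), d=1 → -e1, X_6=(4)
t=6: X=(4), d=0 → +e1, X_7=(5)
t=7: X=(5), d=1 → -e1, X_8=(4)
t=8: X=(4), d=1 → -e1, X_9=(3)
t=9: X=(3), d=0 → +e1, X_10=(4)
t=10: X=(4), d=0 → +e1, X_11=(5)
t=11: X=(5), d=1 → -e1, X_12=(4)
t=12: X=(4), d=0 → +e1, X_13=(5)
t=13: X=(5), d=0 → +e1, X_14=(6)
t=14: X=(6), d=1 → -e1, X_15=(5)
t=15: X=(5), d=1 → -e1, X_16=(4)


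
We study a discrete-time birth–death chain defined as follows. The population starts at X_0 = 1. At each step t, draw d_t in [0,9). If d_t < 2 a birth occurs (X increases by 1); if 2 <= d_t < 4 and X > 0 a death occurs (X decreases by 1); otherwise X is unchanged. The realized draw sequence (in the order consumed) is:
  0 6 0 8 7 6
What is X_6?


3

t=0: X=1, d=0 → birth, X_1=2
t=1: X=2, d=6 → hold, X_2=2
t=2: X=2, d=0 → birth, X_3=3
t=3: X=3, d=8 → hold, X_4=3
t=4: X=3, d=7 → hold, X_5=3
t=5: X=3, d=6 → hold, X_6=3


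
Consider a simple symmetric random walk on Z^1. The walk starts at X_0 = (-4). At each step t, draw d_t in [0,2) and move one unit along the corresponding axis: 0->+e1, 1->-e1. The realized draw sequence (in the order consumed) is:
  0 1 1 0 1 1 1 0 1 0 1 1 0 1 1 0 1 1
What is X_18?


(-10)

t=0: X=(-4), d=0 → +e1, X_1=(-3)
t=1: X=(-3), d=1 → -e1, X_2=(-4)
t=2: X=(-4), d=1 → -e1, X_3=(-5)
t=3: X=(-5), d=0 → +e1, X_4=(-4)
t=4: X=(-4), d=1 → -e1, X_5=(-5)
t=5: X=(-5), d=1 → -e1, X_6=(-6)
t=6: X=(-6), d=1 → -e1, X_7=(-7)
t=7: X=(-7), d=0 → +e1, X_8=(-6)
t=8: X=(-6), d=1 → -e1, X_9=(-7)
t=9: X=(-7), d=0 → +e1, X_10=(-6)
t=10: X=(-6), d=1 → -e1, X_11=(-7)
t=11: X=(-7), d=1 → -e1, X_12=(-8)
t=12: X=(-8), d=0 → +e1, X_13=(-7)
t=13: X=(-7), d=1 → -e1, X_14=(-8)
t=14: X=(-8), d=1 → -e1, X_15=(-9)
t=15: X=(-9), d=0 → +e1, X_16=(-8)
t=16: X=(-8), d=1 → -e1, X_17=(-9)
t=17: X=(-9), d=1 → -e1, X_18=(-10)


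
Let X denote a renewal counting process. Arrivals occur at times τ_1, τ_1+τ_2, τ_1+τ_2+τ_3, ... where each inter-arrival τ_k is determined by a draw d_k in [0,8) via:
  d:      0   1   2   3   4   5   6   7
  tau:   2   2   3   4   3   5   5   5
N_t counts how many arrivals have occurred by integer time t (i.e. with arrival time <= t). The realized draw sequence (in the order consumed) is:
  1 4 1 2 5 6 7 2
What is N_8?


draw d_1=1: τ_1=2, arrival time A_1=2
draw d_2=4: τ_2=3, arrival time A_2=5
draw d_3=1: τ_3=2, arrival time A_3=7
draw d_4=2: τ_4=3, arrival time A_4=10
draw d_5=5: τ_5=5, arrival time A_5=15
draw d_6=6: τ_6=5, arrival time A_6=20
draw d_7=7: τ_7=5, arrival time A_7=25
draw d_8=2: τ_8=3, arrival time A_8=28
N_t over t=0..8: 0:0 1:0 2:1 3:1 4:1 5:2 6:2 7:3 8:3

3


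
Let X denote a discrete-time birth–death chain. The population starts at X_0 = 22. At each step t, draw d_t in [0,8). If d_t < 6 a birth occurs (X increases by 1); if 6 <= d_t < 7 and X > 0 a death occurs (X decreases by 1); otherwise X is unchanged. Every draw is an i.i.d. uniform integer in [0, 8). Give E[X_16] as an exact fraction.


X can drop by at most 1 per step and X_0 = 22 > T = 16, so X_t >= 22 − t >= 6 > 0 for every t <= 16: the floor at 0 (the 'and X > 0' condition) never binds. Hence X_16 = X_0 + Σ_{t<16} Y_t with i.i.d. increments Y_t = y(d_t) ∈ {+1, −1, 0}.
Outcome values over d=0..7: [1, 1, 1, 1, 1, 1, -1, 0]
Σy = 5, Σy² = 7, M = 8
μ = 5/8 = 5/8,  σ² = 7/8 − (5/8)² = 31/64
E[X_16] = 22 + 16·(5/8) = 32

32


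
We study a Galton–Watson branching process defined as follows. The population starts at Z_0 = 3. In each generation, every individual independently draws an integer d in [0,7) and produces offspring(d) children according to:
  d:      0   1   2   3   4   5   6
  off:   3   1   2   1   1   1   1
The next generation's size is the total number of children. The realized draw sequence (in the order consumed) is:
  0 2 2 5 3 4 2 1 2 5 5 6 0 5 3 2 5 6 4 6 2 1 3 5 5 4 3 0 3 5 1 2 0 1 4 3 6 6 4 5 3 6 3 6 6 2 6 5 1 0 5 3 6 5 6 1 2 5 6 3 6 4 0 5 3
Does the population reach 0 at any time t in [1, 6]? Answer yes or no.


gen 0: Z_0=3, draws=[0, 2, 2], offspring=[3, 2, 2], Z_1=7
gen 1: Z_1=7, draws=[5, 3, 4, 2, 1, 2, 5], offspring=[1, 1, 1, 2, 1, 2, 1], Z_2=9
gen 2: Z_2=9, draws=[5, 6, 0, 5, 3, 2, 5, 6, 4], offspring=[1, 1, 3, 1, 1, 2, 1, 1, 1], Z_3=12
gen 3: Z_3=12, draws=[6, 2, 1, 3, 5, 5, 4, 3, 0, 3, 5, 1], offspring=[1, 2, 1, 1, 1, 1, 1, 1, 3, 1, 1, 1], Z_4=15
gen 4: Z_4=15, draws=[2, 0, 1, 4, 3, 6, 6, 4, 5, 3, 6, 3, 6, 6, 2], offspring=[2, 3, 1, 1, 1, 1, 1, 1, 1, 1, 1, 1, 1, 1, 2], Z_5=19
gen 5: Z_5=19, draws=[6, 5, 1, 0, 5, 3, 6, 5, 6, 1, 2, 5, 6, 3, 6, 4, 0, 5, 3], offspring=[1, 1, 1, 3, 1, 1, 1, 1, 1, 1, 2, 1, 1, 1, 1, 1, 3, 1, 1], Z_6=24

no


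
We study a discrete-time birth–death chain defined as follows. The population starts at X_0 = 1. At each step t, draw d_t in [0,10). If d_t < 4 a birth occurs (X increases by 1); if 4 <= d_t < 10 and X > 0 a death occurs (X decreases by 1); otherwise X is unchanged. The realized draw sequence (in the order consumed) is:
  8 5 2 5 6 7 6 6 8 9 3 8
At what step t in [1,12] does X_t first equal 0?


t=0: X=1, d=8 → death, X_1=0
t=1: X=0, d=5 → hold, X_2=0
t=2: X=0, d=2 → birth, X_3=1
t=3: X=1, d=5 → death, X_4=0
t=4: X=0, d=6 → hold, X_5=0
t=5: X=0, d=7 → hold, X_6=0
t=6: X=0, d=6 → hold, X_7=0
t=7: X=0, d=6 → hold, X_8=0
t=8: X=0, d=8 → hold, X_9=0
t=9: X=0, d=9 → hold, X_10=0
t=10: X=0, d=3 → birth, X_11=1
t=11: X=1, d=8 → death, X_12=0

1


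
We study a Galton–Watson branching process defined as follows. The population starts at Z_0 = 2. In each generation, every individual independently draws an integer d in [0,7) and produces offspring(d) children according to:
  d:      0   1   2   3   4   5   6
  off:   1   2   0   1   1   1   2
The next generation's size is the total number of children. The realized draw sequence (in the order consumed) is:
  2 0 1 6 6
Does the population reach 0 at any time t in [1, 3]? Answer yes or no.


gen 0: Z_0=2, draws=[2, 0], offspring=[0, 1], Z_1=1
gen 1: Z_1=1, draws=[1], offspring=[2], Z_2=2
gen 2: Z_2=2, draws=[6, 6], offspring=[2, 2], Z_3=4

no


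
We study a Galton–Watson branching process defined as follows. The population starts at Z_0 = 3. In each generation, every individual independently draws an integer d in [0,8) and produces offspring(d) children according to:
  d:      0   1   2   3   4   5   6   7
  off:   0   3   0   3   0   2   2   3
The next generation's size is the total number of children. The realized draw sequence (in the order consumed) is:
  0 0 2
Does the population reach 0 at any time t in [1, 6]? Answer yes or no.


gen 0: Z_0=3, draws=[0, 0, 2], offspring=[0, 0, 0], Z_1=0
gen 1: Z_1=0, draws=[], offspring=[], Z_2=0
gen 2: Z_2=0, draws=[], offspring=[], Z_3=0
gen 3: Z_3=0, draws=[], offspring=[], Z_4=0
gen 4: Z_4=0, draws=[], offspring=[], Z_5=0
gen 5: Z_5=0, draws=[], offspring=[], Z_6=0

yes


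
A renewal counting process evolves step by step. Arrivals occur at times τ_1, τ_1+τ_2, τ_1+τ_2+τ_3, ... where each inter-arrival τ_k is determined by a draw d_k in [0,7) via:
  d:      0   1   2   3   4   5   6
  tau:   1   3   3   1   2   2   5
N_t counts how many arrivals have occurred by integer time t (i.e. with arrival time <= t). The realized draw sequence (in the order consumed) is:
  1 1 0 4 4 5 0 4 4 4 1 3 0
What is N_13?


6

draw d_1=1: τ_1=3, arrival time A_1=3
draw d_2=1: τ_2=3, arrival time A_2=6
draw d_3=0: τ_3=1, arrival time A_3=7
draw d_4=4: τ_4=2, arrival time A_4=9
draw d_5=4: τ_5=2, arrival time A_5=11
draw d_6=5: τ_6=2, arrival time A_6=13
draw d_7=0: τ_7=1, arrival time A_7=14
draw d_8=4: τ_8=2, arrival time A_8=16
draw d_9=4: τ_9=2, arrival time A_9=18
draw d_10=4: τ_10=2, arrival time A_10=20
draw d_11=1: τ_11=3, arrival time A_11=23
draw d_12=3: τ_12=1, arrival time A_12=24
draw d_13=0: τ_13=1, arrival time A_13=25
N_t over t=0..13: 0:0 1:0 2:0 3:1 4:1 5:1 6:2 7:3 8:3 9:4 10:4 11:5 12:5 13:6


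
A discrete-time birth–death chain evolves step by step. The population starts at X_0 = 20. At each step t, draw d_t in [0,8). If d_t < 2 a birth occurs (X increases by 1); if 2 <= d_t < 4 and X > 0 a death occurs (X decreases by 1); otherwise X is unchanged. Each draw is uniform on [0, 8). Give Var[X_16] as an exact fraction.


X can drop by at most 1 per step and X_0 = 20 > T = 16, so X_t >= 20 − t >= 4 > 0 for every t <= 16: the floor at 0 (the 'and X > 0' condition) never binds. Hence X_16 = X_0 + Σ_{t<16} Y_t with i.i.d. increments Y_t = y(d_t) ∈ {+1, −1, 0}.
Outcome values over d=0..7: [1, 1, -1, -1, 0, 0, 0, 0]
Σy = 0, Σy² = 4, M = 8
μ = 0/8 = 0,  σ² = 4/8 − (0)² = 1/2
Independent increments: Var[X_16] = 16·σ² = 16·(1/2) = 8

8


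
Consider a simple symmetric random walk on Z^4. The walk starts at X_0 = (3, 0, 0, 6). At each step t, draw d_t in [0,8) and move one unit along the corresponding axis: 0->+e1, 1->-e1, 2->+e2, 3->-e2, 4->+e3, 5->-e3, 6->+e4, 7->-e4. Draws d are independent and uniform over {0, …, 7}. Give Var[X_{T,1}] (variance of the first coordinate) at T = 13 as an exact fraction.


13/4

Outcome values over d=0..7: [1, -1, 0, 0, 0, 0, 0, 0]
Σy = 0, Σy² = 2, M = 8
μ = 0/8 = 0,  σ² = 2/8 − (0)² = 1/4
Independent increments: Var[X_13] = 13·σ² = 13·(1/4) = 13/4


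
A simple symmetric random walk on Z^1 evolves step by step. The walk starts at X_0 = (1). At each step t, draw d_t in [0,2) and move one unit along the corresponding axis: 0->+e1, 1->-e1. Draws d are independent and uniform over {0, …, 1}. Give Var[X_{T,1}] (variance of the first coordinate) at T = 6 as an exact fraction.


Outcome values over d=0..1: [1, -1]
Σy = 0, Σy² = 2, M = 2
μ = 0/2 = 0,  σ² = 2/2 − (0)² = 1
Independent increments: Var[X_6] = 6·σ² = 6·(1) = 6

6


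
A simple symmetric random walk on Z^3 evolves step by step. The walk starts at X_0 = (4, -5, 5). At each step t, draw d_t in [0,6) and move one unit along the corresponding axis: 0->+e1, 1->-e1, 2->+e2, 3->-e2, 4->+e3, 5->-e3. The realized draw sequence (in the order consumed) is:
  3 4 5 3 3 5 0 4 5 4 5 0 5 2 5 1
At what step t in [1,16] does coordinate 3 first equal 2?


t=0: X=(4, -5, 5), d=3 → -e2, X_1=(4, -6, 5)
t=1: X=(4, -6, 5), d=4 → +e3, X_2=(4, -6, 6)
t=2: X=(4, -6, 6), d=5 → -e3, X_3=(4, -6, 5)
t=3: X=(4, -6, 5), d=3 → -e2, X_4=(4, -7, 5)
t=4: X=(4, -7, 5), d=3 → -e2, X_5=(4, -8, 5)
t=5: X=(4, -8, 5), d=5 → -e3, X_6=(4, -8, 4)
t=6: X=(4, -8, 4), d=0 → +e1, X_7=(5, -8, 4)
t=7: X=(5, -8, 4), d=4 → +e3, X_8=(5, -8, 5)
t=8: X=(5, -8, 5), d=5 → -e3, X_9=(5, -8, 4)
t=9: X=(5, -8, 4), d=4 → +e3, X_10=(5, -8, 5)
t=10: X=(5, -8, 5), d=5 → -e3, X_11=(5, -8, 4)
t=11: X=(5, -8, 4), d=0 → +e1, X_12=(6, -8, 4)
t=12: X=(6, -8, 4), d=5 → -e3, X_13=(6, -8, 3)
t=13: X=(6, -8, 3), d=2 → +e2, X_14=(6, -7, 3)
t=14: X=(6, -7, 3), d=5 → -e3, X_15=(6, -7, 2)
t=15: X=(6, -7, 2), d=1 → -e1, X_16=(5, -7, 2)

15


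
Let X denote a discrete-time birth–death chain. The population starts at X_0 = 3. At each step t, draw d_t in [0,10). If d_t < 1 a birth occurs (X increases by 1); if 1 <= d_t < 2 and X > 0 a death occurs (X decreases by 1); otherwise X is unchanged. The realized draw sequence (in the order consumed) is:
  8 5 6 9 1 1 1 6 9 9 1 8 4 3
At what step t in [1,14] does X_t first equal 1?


t=0: X=3, d=8 → hold, X_1=3
t=1: X=3, d=5 → hold, X_2=3
t=2: X=3, d=6 → hold, X_3=3
t=3: X=3, d=9 → hold, X_4=3
t=4: X=3, d=1 → death, X_5=2
t=5: X=2, d=1 → death, X_6=1
t=6: X=1, d=1 → death, X_7=0
t=7: X=0, d=6 → hold, X_8=0
t=8: X=0, d=9 → hold, X_9=0
t=9: X=0, d=9 → hold, X_10=0
t=10: X=0, d=1 → hold, X_11=0
t=11: X=0, d=8 → hold, X_12=0
t=12: X=0, d=4 → hold, X_13=0
t=13: X=0, d=3 → hold, X_14=0

6


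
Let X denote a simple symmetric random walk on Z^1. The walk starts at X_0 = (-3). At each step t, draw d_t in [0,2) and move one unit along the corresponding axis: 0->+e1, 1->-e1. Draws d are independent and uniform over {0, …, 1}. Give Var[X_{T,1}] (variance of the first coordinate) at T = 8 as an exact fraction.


8

Outcome values over d=0..1: [1, -1]
Σy = 0, Σy² = 2, M = 2
μ = 0/2 = 0,  σ² = 2/2 − (0)² = 1
Independent increments: Var[X_8] = 8·σ² = 8·(1) = 8


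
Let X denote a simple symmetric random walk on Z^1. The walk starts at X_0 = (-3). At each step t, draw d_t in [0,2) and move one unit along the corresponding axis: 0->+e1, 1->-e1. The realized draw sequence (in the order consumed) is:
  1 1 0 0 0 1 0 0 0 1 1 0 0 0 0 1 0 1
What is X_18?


t=0: X=(-3), d=1 → -e1, X_1=(-4)
t=1: X=(-4), d=1 → -e1, X_2=(-5)
t=2: X=(-5), d=0 → +e1, X_3=(-4)
t=3: X=(-4), d=0 → +e1, X_4=(-3)
t=4: X=(-3), d=0 → +e1, X_5=(-2)
t=5: X=(-2), d=1 → -e1, X_6=(-3)
t=6: X=(-3), d=0 → +e1, X_7=(-2)
t=7: X=(-2), d=0 → +e1, X_8=(-1)
t=8: X=(-1), d=0 → +e1, X_9=(0)
t=9: X=(0), d=1 → -e1, X_10=(-1)
t=10: X=(-1), d=1 → -e1, X_11=(-2)
t=11: X=(-2), d=0 → +e1, X_12=(-1)
t=12: X=(-1), d=0 → +e1, X_13=(0)
t=13: X=(0), d=0 → +e1, X_14=(1)
t=14: X=(1), d=0 → +e1, X_15=(2)
t=15: X=(2), d=1 → -e1, X_16=(1)
t=16: X=(1), d=0 → +e1, X_17=(2)
t=17: X=(2), d=1 → -e1, X_18=(1)

(1)


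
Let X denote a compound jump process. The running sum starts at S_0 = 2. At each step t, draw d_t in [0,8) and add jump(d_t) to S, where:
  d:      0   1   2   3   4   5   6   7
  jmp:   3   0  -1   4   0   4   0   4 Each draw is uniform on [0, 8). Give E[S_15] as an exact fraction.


113/4

Outcome values over d=0..7: [3, 0, -1, 4, 0, 4, 0, 4]
Σy = 14, Σy² = 58, M = 8
μ = 14/8 = 7/4,  σ² = 58/8 − (7/4)² = 67/16
E[S_15] = 2 + 15·(7/4) = 113/4


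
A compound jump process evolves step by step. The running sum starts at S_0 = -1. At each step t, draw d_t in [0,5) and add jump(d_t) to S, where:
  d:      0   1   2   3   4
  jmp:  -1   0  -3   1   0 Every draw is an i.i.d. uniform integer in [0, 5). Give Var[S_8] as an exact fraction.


368/25

Outcome values over d=0..4: [-1, 0, -3, 1, 0]
Σy = -3, Σy² = 11, M = 5
μ = -3/5 = -3/5,  σ² = 11/5 − (-3/5)² = 46/25
Independent increments: Var[S_8] = 8·σ² = 8·(46/25) = 368/25


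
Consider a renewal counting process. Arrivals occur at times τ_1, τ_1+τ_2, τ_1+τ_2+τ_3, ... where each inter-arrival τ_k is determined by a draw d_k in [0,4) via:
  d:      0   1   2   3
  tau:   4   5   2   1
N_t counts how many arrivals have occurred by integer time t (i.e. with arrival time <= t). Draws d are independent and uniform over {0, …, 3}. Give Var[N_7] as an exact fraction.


Inter-arrival values over d=0..3: [4, 5, 2, 1]
Each d has probability 1/4, so the pmf of τ is: f(1) = 1/4, f(2) = 1/4, f(4) = 1/4, f(5) = 1/4
Let p_n(j) = P(N_n = j), with p_0 = [1]. Condition on τ_1: p_n(0) = P(τ > n), and for j >= 1, p_n(j) = Σ_{k<=n} f(k)·p_{n−k}(j−1)
p_1 = [3/4, 1/4]  (j = 0..1)
p_2 = [1/2, 7/16, 1/16]  (j = 0..2)
p_3 = [1/2, 5/16, 11/64, 1/64]  (j = 0..3)
p_4 = [1/4, 1/2, 3/16, 15/256, 1/256]  (j = 0..4)
p_5 = [0, 5/8, 17/64, 23/256, 19/1024, 1/1024]  (j = 0..5)
p_6 = [0, 3/8, 29/64, 33/256, 19/512, 23/4096, 1/4096]  (j = 0..6)
p_7 = [0, 1/4, 7/16, 61/256, 15/256, 57/4096, 27/16384, 1/16384]  (j = 0..7)
E[N_7] = Σ j·p_7(j) = 35293/16384;  E[N_7²] = Σ j²·p_7(j) = 89985/16384
Var[N_7] = 89985/16384 − (35293/16384)² = 228718391/268435456

228718391/268435456


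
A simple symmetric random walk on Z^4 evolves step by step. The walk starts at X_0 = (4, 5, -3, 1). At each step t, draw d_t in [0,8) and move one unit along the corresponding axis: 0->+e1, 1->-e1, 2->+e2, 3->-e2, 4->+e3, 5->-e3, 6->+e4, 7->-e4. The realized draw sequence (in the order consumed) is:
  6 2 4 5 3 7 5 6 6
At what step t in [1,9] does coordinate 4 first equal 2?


1

t=0: X=(4, 5, -3, 1), d=6 → +e4, X_1=(4, 5, -3, 2)
t=1: X=(4, 5, -3, 2), d=2 → +e2, X_2=(4, 6, -3, 2)
t=2: X=(4, 6, -3, 2), d=4 → +e3, X_3=(4, 6, -2, 2)
t=3: X=(4, 6, -2, 2), d=5 → -e3, X_4=(4, 6, -3, 2)
t=4: X=(4, 6, -3, 2), d=3 → -e2, X_5=(4, 5, -3, 2)
t=5: X=(4, 5, -3, 2), d=7 → -e4, X_6=(4, 5, -3, 1)
t=6: X=(4, 5, -3, 1), d=5 → -e3, X_7=(4, 5, -4, 1)
t=7: X=(4, 5, -4, 1), d=6 → +e4, X_8=(4, 5, -4, 2)
t=8: X=(4, 5, -4, 2), d=6 → +e4, X_9=(4, 5, -4, 3)
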